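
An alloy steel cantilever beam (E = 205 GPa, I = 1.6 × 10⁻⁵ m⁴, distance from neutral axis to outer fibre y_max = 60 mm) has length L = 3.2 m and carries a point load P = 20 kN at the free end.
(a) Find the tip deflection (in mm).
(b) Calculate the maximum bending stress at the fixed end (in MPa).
(a) Tip deflection of a cantilever with an end point load: δ = P·L^3 / (3·E·I). Convert P = 20 kN = 20000 N, E = 205 GPa = 2.05 × 10¹¹ Pa.
  δ = (20000 × 3.2^3) / (3 × (2.05 × 10¹¹) × (1.6 × 10⁻⁵)) = 0.0666 m = 66.6 mm
(b) Maximum bending moment at the fixed end: M = P·L = 20000 × 3.2 = 64000 N·m. Convert y_max = 60 mm = 0.06 m.
  σ = M·y_max / I = (64000 × 0.06) / (1.6 × 10⁻⁵) = 2.4 × 10⁸ Pa = 240 MPa
Final answer: (a) δ = 66.6 mm, (b) σ = 240 MPa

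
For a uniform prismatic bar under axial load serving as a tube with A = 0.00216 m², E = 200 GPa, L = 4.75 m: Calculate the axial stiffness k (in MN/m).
Model: a uniform prismatic bar under axial load, so k = (A·E) / L.
Convert to SI units:
  E = 200 GPa = 2 × 10¹¹ Pa
Substitute:
  k = (0.00216 × (2 × 10¹¹)) / 4.75
  k = 9.095 × 10⁷ N/m
Convert: k = 9.095 × 10⁷ N/m = 90.95 MN/m
Final answer: k = 90.95 MN/m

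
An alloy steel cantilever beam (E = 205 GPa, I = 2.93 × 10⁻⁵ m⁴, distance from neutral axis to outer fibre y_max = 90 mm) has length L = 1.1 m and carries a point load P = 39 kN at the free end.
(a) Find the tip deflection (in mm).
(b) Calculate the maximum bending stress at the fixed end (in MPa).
(a) Tip deflection of a cantilever with an end point load: δ = P·L^3 / (3·E·I). Convert P = 39 kN = 39000 N, E = 205 GPa = 2.05 × 10¹¹ Pa.
  δ = (39000 × 1.1^3) / (3 × (2.05 × 10¹¹) × (2.93 × 10⁻⁵)) = 0.002881 m = 2.881 mm
(b) Maximum bending moment at the fixed end: M = P·L = 39000 × 1.1 = 42900 N·m. Convert y_max = 90 mm = 0.09 m.
  σ = M·y_max / I = (42900 × 0.09) / (2.93 × 10⁻⁵) = 1.318 × 10⁸ Pa = 131.8 MPa
Final answer: (a) δ = 2.881 mm, (b) σ = 131.8 MPa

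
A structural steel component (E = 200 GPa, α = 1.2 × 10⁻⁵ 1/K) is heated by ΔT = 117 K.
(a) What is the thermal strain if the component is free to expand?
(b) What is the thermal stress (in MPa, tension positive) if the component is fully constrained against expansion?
(a) Free thermal strain ε_th = α·ΔT = (1.2 × 10⁻⁵) × 117 = 0.001404
(b) Fully constrained, the expansion is suppressed, so σ = -E·α·ΔT. Convert E = 200 GPa = 2 × 10¹¹ Pa.
  σ = -(2 × 10¹¹) × (1.2 × 10⁻⁵) × 117 = -2.808 × 10⁸ Pa = -280.8 MPa (compressive)
Final answer: (a) ε_th = 0.001404, (b) σ = -280.8 MPa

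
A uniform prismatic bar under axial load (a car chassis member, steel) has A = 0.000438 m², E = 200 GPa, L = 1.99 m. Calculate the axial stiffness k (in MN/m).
Model: a uniform prismatic bar under axial load, so k = (A·E) / L.
Convert to SI units:
  E = 200 GPa = 2 × 10¹¹ Pa
Substitute:
  k = (0.000438 × (2 × 10¹¹)) / 1.99
  k = 4.402 × 10⁷ N/m
Convert: k = 4.402 × 10⁷ N/m = 44.02 MN/m
Final answer: k = 44.02 MN/m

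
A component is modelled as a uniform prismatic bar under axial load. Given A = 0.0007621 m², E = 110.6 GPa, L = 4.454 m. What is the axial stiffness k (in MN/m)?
Model: a uniform prismatic bar under axial load, so k = (A·E) / L.
Convert to SI units:
  E = 110.6 GPa = 1.106 × 10¹¹ Pa
Substitute:
  k = (0.0007621 × (1.106 × 10¹¹)) / 4.454
  k = 1.892 × 10⁷ N/m
Convert: k = 1.892 × 10⁷ N/m = 18.92 MN/m
Final answer: k = 18.92 MN/m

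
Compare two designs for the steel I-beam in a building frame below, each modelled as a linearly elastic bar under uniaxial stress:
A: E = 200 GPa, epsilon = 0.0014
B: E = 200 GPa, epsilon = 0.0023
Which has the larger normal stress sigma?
Model: a linearly elastic bar under uniaxial stress, so sigma = E·epsilon (SI units).
  A: sigma = (2 × 10¹¹) × 0.0014 = 2.8 × 10⁸ Pa = 280 MPa
  B: sigma = (2 × 10¹¹) × 0.0023 = 4.6 × 10⁸ Pa = 460 MPa
460 MPa > 280 MPa, so B is larger.
Final answer: B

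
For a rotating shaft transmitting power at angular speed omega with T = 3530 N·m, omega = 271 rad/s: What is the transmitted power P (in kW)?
Model: a rotating shaft transmitting power at angular speed omega, so P = T·omega.
Substitute:
  P = 3530 × 271
  P = 956600 W
Convert: P = 956600 W = 956.6 kW
Final answer: P = 956.6 kW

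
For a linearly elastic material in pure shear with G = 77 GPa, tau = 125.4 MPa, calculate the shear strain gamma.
Model: a linearly elastic material in pure shear, so tau = G·gamma.
Solve for gamma: gamma = tau / G.
Convert to SI units:
  G = 77 GPa = 7.7 × 10¹⁰ Pa
  tau = 125.4 MPa = 1.254 × 10⁸ Pa
Substitute:
  gamma = (1.254 × 10⁸) / (7.7 × 10¹⁰)
  gamma = 0.001629
Final answer: gamma = 0.001629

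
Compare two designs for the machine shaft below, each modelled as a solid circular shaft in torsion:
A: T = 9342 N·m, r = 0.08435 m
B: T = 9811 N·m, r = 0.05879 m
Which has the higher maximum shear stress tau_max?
Model: a solid circular shaft in torsion, so tau_max = (2·T) / (π·r^3) (SI units).
  A: tau_max = (2 × 9342) / (π × 0.08435^3) = 9.91 × 10⁶ Pa = 9.91 MPa
  B: tau_max = (2 × 9811) / (π × 0.05879^3) = 3.074 × 10⁷ Pa = 30.74 MPa
30.74 MPa > 9.91 MPa, so B is larger.
Final answer: B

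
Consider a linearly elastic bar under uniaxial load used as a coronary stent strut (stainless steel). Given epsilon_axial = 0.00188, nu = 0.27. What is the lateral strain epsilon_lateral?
Model: a linearly elastic bar under uniaxial load, so epsilon_lateral = -nu·epsilon_axial.
Substitute:
  epsilon_lateral = -(0.27 × 0.00188)
  epsilon_lateral = -0.0005076
Final answer: epsilon_lateral = -0.0005076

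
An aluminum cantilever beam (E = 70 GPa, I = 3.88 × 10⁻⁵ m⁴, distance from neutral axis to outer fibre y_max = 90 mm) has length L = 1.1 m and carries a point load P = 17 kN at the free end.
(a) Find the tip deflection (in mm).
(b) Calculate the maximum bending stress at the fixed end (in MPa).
(a) Tip deflection of a cantilever with an end point load: δ = P·L^3 / (3·E·I). Convert P = 17 kN = 17000 N, E = 70 GPa = 7 × 10¹⁰ Pa.
  δ = (17000 × 1.1^3) / (3 × (7 × 10¹⁰) × (3.88 × 10⁻⁵)) = 0.002777 m = 2.777 mm
(b) Maximum bending moment at the fixed end: M = P·L = 17000 × 1.1 = 18700 N·m. Convert y_max = 90 mm = 0.09 m.
  σ = M·y_max / I = (18700 × 0.09) / (3.88 × 10⁻⁵) = 4.338 × 10⁷ Pa = 43.38 MPa
Final answer: (a) δ = 2.777 mm, (b) σ = 43.38 MPa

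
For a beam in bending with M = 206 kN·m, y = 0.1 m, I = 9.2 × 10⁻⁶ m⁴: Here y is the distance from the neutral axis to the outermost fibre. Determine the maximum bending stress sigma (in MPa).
Model: a beam in bending, so sigma = (M·y) / I.
Convert to SI units:
  M = 206 kN·m = 206000 N·m
Substitute:
  sigma = (206000 × 0.1) / (9.2 × 10⁻⁶)
  sigma = 2.239 × 10⁹ Pa
Convert: sigma = 2.239 × 10⁹ Pa = 2239 MPa
Final answer: sigma = 2239 MPa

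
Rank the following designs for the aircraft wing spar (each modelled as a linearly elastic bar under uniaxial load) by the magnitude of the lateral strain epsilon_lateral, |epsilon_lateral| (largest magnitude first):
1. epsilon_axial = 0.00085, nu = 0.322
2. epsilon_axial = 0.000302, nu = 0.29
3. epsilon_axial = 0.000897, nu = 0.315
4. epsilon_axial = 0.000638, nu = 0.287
Model: a linearly elastic bar under uniaxial load, so epsilon_lateral = -nu·epsilon_axial (SI units).
  Case 1: epsilon_lateral = -(0.322 × 0.00085) = -0.0002737
  Case 2: epsilon_lateral = -(0.29 × 0.000302) = -8.758 × 10⁻⁵
  Case 3: epsilon_lateral = -(0.315 × 0.000897) = -0.0002826
  Case 4: epsilon_lateral = -(0.287 × 0.000638) = -0.0001831
Ordering by |epsilon_lateral|: 0.0002826 (case 3) > 0.0002737 (case 1) > 0.0001831 (case 4) > 8.758 × 10⁻⁵ (case 2)
Final answer: 3, 1, 4, 2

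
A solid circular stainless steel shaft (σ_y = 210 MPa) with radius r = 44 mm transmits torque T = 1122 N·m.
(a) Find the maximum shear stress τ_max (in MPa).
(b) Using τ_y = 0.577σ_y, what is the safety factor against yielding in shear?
(a) For a solid circular shaft, τ_max = T·r/J with J = π·r^4/2, i.e. τ_max = 2·T / (π·r^3). Convert r = 44 mm = 0.044 m.
  τ_max = (2 × 1122) / (π × 0.044^3) = 8.385 × 10⁶ Pa = 8.385 MPa
(b) τ_y = 0.577 × 210 = 121.17 MPa
  SF = τ_y/τ_max = 121.17 / 8.385 = 14.45
Final answer: (a) τ_max = 8.385 MPa, (b) SF = 14.45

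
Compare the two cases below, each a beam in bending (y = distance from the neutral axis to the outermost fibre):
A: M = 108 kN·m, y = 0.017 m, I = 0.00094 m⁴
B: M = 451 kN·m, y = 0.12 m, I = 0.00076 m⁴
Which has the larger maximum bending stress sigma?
Model: a beam in bending (y = distance from the neutral axis to the outermost fibre), so sigma = (M·y) / I (SI units).
  A: sigma = (108000 × 0.017) / 0.00094 = 1.953 × 10⁶ Pa = 1.953 MPa
  B: sigma = (451000 × 0.12) / 0.00076 = 7.121 × 10⁷ Pa = 71.21 MPa
71.21 MPa > 1.953 MPa, so B is larger.
Final answer: B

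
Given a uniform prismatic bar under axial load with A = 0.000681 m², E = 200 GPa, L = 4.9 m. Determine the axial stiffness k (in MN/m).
Model: a uniform prismatic bar under axial load, so k = (A·E) / L.
Convert to SI units:
  E = 200 GPa = 2 × 10¹¹ Pa
Substitute:
  k = (0.000681 × (2 × 10¹¹)) / 4.9
  k = 2.78 × 10⁷ N/m
Convert: k = 2.78 × 10⁷ N/m = 27.8 MN/m
Final answer: k = 27.8 MN/m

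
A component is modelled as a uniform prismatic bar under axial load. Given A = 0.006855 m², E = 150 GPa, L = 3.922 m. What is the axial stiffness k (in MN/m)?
Model: a uniform prismatic bar under axial load, so k = (A·E) / L.
Convert to SI units:
  E = 150 GPa = 1.5 × 10¹¹ Pa
Substitute:
  k = (0.006855 × (1.5 × 10¹¹)) / 3.922
  k = 2.622 × 10⁸ N/m
Convert: k = 2.622 × 10⁸ N/m = 262.2 MN/m
Final answer: k = 262.2 MN/m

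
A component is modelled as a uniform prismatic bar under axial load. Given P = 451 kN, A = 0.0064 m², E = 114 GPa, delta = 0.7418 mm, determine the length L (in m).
Model: a uniform prismatic bar under axial load, so delta = (P·L) / (A·E).
Solve for L: L = (delta·A·E) / P.
Convert to SI units:
  P = 451 kN = 451000 N
  E = 114 GPa = 1.14 × 10¹¹ Pa
  delta = 0.7418 mm = 0.0007418 m
Substitute:
  L = (0.0007418 × 0.0064 × (1.14 × 10¹¹)) / 451000
  L = 1.2 m
Final answer: L = 1.2 m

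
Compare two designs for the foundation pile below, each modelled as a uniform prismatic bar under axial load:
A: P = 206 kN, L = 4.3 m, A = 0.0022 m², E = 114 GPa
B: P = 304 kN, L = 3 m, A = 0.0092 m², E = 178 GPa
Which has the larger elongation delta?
Model: a uniform prismatic bar under axial load, so delta = (P·L) / (A·E) (SI units).
  A: delta = (206000 × 4.3) / (0.0022 × (1.14 × 10¹¹)) = 0.003532 m = 3.532 mm
  B: delta = (304000 × 3) / (0.0092 × (1.78 × 10¹¹)) = 0.0005569 m = 0.5569 mm
3.532 mm > 0.5569 mm, so A is larger.
Final answer: A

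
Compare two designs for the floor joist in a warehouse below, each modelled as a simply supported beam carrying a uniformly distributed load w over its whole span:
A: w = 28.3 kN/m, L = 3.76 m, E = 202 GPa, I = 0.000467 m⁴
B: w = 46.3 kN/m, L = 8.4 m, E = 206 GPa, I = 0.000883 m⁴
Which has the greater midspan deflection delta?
Model: a simply supported beam carrying a uniformly distributed load w over its whole span, so delta = (5·w·L^4) / (384·E·I) (SI units).
  A: delta = (5 × 28300 × 3.76^4) / (384 × (2.02 × 10¹¹) × 0.000467) = 0.0007807 m = 0.7807 mm
  B: delta = (5 × 46300 × 8.4^4) / (384 × (2.06 × 10¹¹) × 0.000883) = 0.0165 m = 16.5 mm
16.5 mm > 0.7807 mm, so B is larger.
Final answer: B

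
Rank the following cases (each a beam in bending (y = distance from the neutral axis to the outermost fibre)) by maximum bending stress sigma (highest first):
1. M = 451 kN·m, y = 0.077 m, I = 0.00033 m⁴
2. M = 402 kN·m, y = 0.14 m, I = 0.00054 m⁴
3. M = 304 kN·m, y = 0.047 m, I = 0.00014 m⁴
Model: a beam in bending (y = distance from the neutral axis to the outermost fibre), so sigma = (M·y) / I (SI units).
  Case 1: sigma = (451000 × 0.077) / 0.00033 = 1.052 × 10⁸ Pa = 105.2 MPa
  Case 2: sigma = (402000 × 0.14) / 0.00054 = 1.042 × 10⁸ Pa = 104.2 MPa
  Case 3: sigma = (304000 × 0.047) / 0.00014 = 1.021 × 10⁸ Pa = 102.1 MPa
Ordering: 105.2 MPa (case 1) > 104.2 MPa (case 2) > 102.1 MPa (case 3)
Final answer: 1, 2, 3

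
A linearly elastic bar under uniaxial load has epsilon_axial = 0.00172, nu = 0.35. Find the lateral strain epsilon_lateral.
Model: a linearly elastic bar under uniaxial load, so epsilon_lateral = -nu·epsilon_axial.
Substitute:
  epsilon_lateral = -(0.35 × 0.00172)
  epsilon_lateral = -0.000602
Final answer: epsilon_lateral = -0.000602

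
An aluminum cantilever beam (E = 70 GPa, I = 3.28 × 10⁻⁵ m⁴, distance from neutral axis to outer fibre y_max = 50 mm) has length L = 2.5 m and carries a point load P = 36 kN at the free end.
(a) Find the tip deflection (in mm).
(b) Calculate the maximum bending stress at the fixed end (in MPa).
(a) Tip deflection of a cantilever with an end point load: δ = P·L^3 / (3·E·I). Convert P = 36 kN = 36000 N, E = 70 GPa = 7 × 10¹⁰ Pa.
  δ = (36000 × 2.5^3) / (3 × (7 × 10¹⁰) × (3.28 × 10⁻⁵)) = 0.08166 m = 81.66 mm
(b) Maximum bending moment at the fixed end: M = P·L = 36000 × 2.5 = 90000 N·m. Convert y_max = 50 mm = 0.05 m.
  σ = M·y_max / I = (90000 × 0.05) / (3.28 × 10⁻⁵) = 1.372 × 10⁸ Pa = 137.2 MPa
Final answer: (a) δ = 81.66 mm, (b) σ = 137.2 MPa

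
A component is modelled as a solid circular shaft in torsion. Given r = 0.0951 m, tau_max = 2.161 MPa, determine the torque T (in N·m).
Model: a solid circular shaft in torsion, so tau_max = (2·T) / (π·r^3).
Solve for T: T = (π·tau_max·r^3) / 2.
Convert to SI units:
  tau_max = 2.161 MPa = 2.161 × 10⁶ Pa
Substitute:
  T = (π × (2.161 × 10⁶) × 0.0951^3) / 2
  T = 2920 N·m
Final answer: T = 2920 N·m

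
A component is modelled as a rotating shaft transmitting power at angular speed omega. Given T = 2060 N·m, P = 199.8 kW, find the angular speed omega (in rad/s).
Model: a rotating shaft transmitting power at angular speed omega, so P = T·omega.
Solve for omega: omega = P / T.
Convert to SI units:
  P = 199.8 kW = 199800 W
Substitute:
  omega = 199800 / 2060
  omega = 96.99 rad/s
Final answer: omega = 96.99 rad/s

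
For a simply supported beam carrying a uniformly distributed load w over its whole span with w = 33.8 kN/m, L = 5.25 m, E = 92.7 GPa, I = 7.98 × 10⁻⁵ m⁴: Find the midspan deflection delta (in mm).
Model: a simply supported beam carrying a uniformly distributed load w over its whole span, so delta = (5·w·L^4) / (384·E·I).
Convert to SI units:
  w = 33.8 kN/m = 33800 N/m
  E = 92.7 GPa = 9.27 × 10¹⁰ Pa
Substitute:
  delta = (5 × 33800 × 5.25^4) / (384 × (9.27 × 10¹⁰) × (7.98 × 10⁻⁵))
  delta = 0.0452 m
Convert: delta = 0.0452 m = 45.2 mm
Final answer: delta = 45.2 mm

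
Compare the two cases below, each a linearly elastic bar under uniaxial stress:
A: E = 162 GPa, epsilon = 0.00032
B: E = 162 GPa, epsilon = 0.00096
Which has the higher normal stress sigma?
Model: a linearly elastic bar under uniaxial stress, so sigma = E·epsilon (SI units).
  A: sigma = (1.62 × 10¹¹) × 0.00032 = 5.184 × 10⁷ Pa = 51.84 MPa
  B: sigma = (1.62 × 10¹¹) × 0.00096 = 1.555 × 10⁸ Pa = 155.5 MPa
155.5 MPa > 51.84 MPa, so B is larger.
Final answer: B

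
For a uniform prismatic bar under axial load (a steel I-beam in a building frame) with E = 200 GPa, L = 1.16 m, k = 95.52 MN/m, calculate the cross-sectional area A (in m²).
Model: a uniform prismatic bar under axial load, so k = (A·E) / L.
Solve for A: A = (k·L) / E.
Convert to SI units:
  E = 200 GPa = 2 × 10¹¹ Pa
  k = 95.52 MN/m = 9.552 × 10⁷ N/m
Substitute:
  A = ((9.552 × 10⁷) × 1.16) / (2 × 10¹¹)
  A = 0.000554 m²
Final answer: A = 0.000554 m²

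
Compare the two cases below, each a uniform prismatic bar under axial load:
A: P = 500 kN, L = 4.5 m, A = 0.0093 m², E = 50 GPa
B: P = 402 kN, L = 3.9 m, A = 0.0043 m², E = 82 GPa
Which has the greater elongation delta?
Model: a uniform prismatic bar under axial load, so delta = (P·L) / (A·E) (SI units).
  A: delta = (500000 × 4.5) / (0.0093 × (5 × 10¹⁰)) = 0.004839 m = 4.839 mm
  B: delta = (402000 × 3.9) / (0.0043 × (8.2 × 10¹⁰)) = 0.004446 m = 4.446 mm
4.839 mm > 4.446 mm, so A is larger.
Final answer: A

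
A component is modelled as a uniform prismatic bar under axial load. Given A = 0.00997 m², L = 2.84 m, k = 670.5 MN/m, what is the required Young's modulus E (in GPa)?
Model: a uniform prismatic bar under axial load, so k = (A·E) / L.
Solve for E: E = (k·L) / A.
Convert to SI units:
  k = 670.5 MN/m = 6.705 × 10⁸ N/m
Substitute:
  E = ((6.705 × 10⁸) × 2.84) / 0.00997
  E = 1.91 × 10¹¹ Pa
Convert: E = 1.91 × 10¹¹ Pa = 191 GPa
Final answer: E = 191 GPa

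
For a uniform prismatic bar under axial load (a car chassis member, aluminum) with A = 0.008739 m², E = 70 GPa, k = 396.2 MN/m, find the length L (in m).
Model: a uniform prismatic bar under axial load, so k = (A·E) / L.
Solve for L: L = (A·E) / k.
Convert to SI units:
  E = 70 GPa = 7 × 10¹⁰ Pa
  k = 396.2 MN/m = 3.962 × 10⁸ N/m
Substitute:
  L = (0.008739 × (7 × 10¹⁰)) / (3.962 × 10⁸)
  L = 1.544 m
Final answer: L = 1.544 m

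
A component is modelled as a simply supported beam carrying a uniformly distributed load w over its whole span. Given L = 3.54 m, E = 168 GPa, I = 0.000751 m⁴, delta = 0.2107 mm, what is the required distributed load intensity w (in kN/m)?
Model: a simply supported beam carrying a uniformly distributed load w over its whole span, so delta = (5·w·L^4) / (384·E·I).
Solve for w: w = (384·delta·E·I) / (5·L^4).
Convert to SI units:
  E = 168 GPa = 1.68 × 10¹¹ Pa
  delta = 0.2107 mm = 0.0002107 m
Substitute:
  w = (384 × 0.0002107 × (1.68 × 10¹¹) × 0.000751) / (5 × 3.54^4)
  w = 13000 N/m
Convert: w = 13000 N/m = 13 kN/m
Final answer: w = 13 kN/m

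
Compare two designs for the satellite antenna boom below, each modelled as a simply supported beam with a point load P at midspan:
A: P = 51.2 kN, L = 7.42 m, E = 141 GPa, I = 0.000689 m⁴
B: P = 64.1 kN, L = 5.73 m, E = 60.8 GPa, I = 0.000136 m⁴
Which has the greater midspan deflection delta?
Model: a simply supported beam with a point load P at midspan, so delta = (P·L^3) / (48·E·I) (SI units).
  A: delta = (51200 × 7.42^3) / (48 × (1.41 × 10¹¹) × 0.000689) = 0.004485 m = 4.485 mm
  B: delta = (64100 × 5.73^3) / (48 × (6.08 × 10¹⁰) × 0.000136) = 0.03038 m = 30.38 mm
30.38 mm > 4.485 mm, so B is larger.
Final answer: B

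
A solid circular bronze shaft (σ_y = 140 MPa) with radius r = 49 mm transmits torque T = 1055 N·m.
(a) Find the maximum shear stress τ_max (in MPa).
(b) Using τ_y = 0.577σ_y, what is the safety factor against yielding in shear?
(a) For a solid circular shaft, τ_max = T·r/J with J = π·r^4/2, i.e. τ_max = 2·T / (π·r^3). Convert r = 49 mm = 0.049 m.
  τ_max = (2 × 1055) / (π × 0.049^3) = 5.709 × 10⁶ Pa = 5.709 MPa
(b) τ_y = 0.577 × 140 = 80.78 MPa
  SF = τ_y/τ_max = 80.78 / 5.709 = 14.15
Final answer: (a) τ_max = 5.709 MPa, (b) SF = 14.15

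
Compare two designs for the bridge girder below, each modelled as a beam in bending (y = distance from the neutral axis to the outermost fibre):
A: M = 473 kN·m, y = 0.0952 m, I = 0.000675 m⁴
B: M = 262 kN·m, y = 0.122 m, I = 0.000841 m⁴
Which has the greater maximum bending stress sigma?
Model: a beam in bending (y = distance from the neutral axis to the outermost fibre), so sigma = (M·y) / I (SI units).
  A: sigma = (473000 × 0.0952) / 0.000675 = 6.671 × 10⁷ Pa = 66.71 MPa
  B: sigma = (262000 × 0.122) / 0.000841 = 3.801 × 10⁷ Pa = 38.01 MPa
66.71 MPa > 38.01 MPa, so A is larger.
Final answer: A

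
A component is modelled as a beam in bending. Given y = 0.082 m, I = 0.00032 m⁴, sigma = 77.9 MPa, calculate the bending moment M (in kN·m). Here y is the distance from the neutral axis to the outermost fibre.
Model: a beam in bending, so sigma = (M·y) / I.
Solve for M: M = (sigma·I) / y.
Convert to SI units:
  sigma = 77.9 MPa = 7.79 × 10⁷ Pa
Substitute:
  M = ((7.79 × 10⁷) × 0.00032) / 0.082
  M = 304000 N·m
Convert: M = 304000 N·m = 304 kN·m
Final answer: M = 304 kN·m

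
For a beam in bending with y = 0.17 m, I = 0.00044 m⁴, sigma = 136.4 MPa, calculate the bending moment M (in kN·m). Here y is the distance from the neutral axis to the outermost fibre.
Model: a beam in bending, so sigma = (M·y) / I.
Solve for M: M = (sigma·I) / y.
Convert to SI units:
  sigma = 136.4 MPa = 1.364 × 10⁸ Pa
Substitute:
  M = ((1.364 × 10⁸) × 0.00044) / 0.17
  M = 353000 N·m
Convert: M = 353000 N·m = 353 kN·m
Final answer: M = 353 kN·m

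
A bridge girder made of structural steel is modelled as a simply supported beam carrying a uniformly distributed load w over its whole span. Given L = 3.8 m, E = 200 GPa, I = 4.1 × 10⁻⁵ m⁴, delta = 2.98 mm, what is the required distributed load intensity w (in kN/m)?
Model: a simply supported beam carrying a uniformly distributed load w over its whole span, so delta = (5·w·L^4) / (384·E·I).
Solve for w: w = (384·delta·E·I) / (5·L^4).
Convert to SI units:
  E = 200 GPa = 2 × 10¹¹ Pa
  delta = 2.98 mm = 0.00298 m
Substitute:
  w = (384 × 0.00298 × (2 × 10¹¹) × (4.1 × 10⁻⁵)) / (5 × 3.8^4)
  w = 9000 N/m
Convert: w = 9000 N/m = 9 kN/m
Final answer: w = 9 kN/m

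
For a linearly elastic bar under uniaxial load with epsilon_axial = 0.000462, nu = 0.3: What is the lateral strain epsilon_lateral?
Model: a linearly elastic bar under uniaxial load, so epsilon_lateral = -nu·epsilon_axial.
Substitute:
  epsilon_lateral = -(0.3 × 0.000462)
  epsilon_lateral = -0.0001386
Final answer: epsilon_lateral = -0.0001386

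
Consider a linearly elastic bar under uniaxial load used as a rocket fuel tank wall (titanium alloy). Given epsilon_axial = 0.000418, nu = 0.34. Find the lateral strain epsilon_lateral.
Model: a linearly elastic bar under uniaxial load, so epsilon_lateral = -nu·epsilon_axial.
Substitute:
  epsilon_lateral = -(0.34 × 0.000418)
  epsilon_lateral = -0.0001421
Final answer: epsilon_lateral = -0.0001421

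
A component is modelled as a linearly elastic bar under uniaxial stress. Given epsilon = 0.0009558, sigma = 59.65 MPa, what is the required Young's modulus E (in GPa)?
Model: a linearly elastic bar under uniaxial stress, so sigma = E·epsilon.
Solve for E: E = sigma / epsilon.
Convert to SI units:
  sigma = 59.65 MPa = 5.965 × 10⁷ Pa
Substitute:
  E = (5.965 × 10⁷) / 0.0009558
  E = 6.241 × 10¹⁰ Pa
Convert: E = 6.241 × 10¹⁰ Pa = 62.41 GPa
Final answer: E = 62.41 GPa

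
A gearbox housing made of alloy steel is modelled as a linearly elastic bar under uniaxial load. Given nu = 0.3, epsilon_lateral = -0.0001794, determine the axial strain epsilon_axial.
Model: a linearly elastic bar under uniaxial load, so epsilon_lateral = -nu·epsilon_axial.
Solve for epsilon_axial: epsilon_axial = -epsilon_lateral / nu.
Substitute:
  epsilon_axial = -(-0.0001794) / 0.3
  epsilon_axial = 0.000598
Final answer: epsilon_axial = 0.000598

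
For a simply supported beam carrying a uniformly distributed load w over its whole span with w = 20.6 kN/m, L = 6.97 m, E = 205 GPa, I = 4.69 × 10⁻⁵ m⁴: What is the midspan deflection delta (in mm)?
Model: a simply supported beam carrying a uniformly distributed load w over its whole span, so delta = (5·w·L^4) / (384·E·I).
Convert to SI units:
  w = 20.6 kN/m = 20600 N/m
  E = 205 GPa = 2.05 × 10¹¹ Pa
Substitute:
  delta = (5 × 20600 × 6.97^4) / (384 × (2.05 × 10¹¹) × (4.69 × 10⁻⁵))
  delta = 0.06584 m
Convert: delta = 0.06584 m = 65.84 mm
Final answer: delta = 65.84 mm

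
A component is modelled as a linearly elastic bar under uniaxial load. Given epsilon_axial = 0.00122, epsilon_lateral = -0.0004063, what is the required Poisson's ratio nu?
Model: a linearly elastic bar under uniaxial load, so epsilon_lateral = -nu·epsilon_axial.
Solve for nu: nu = -epsilon_lateral / epsilon_axial.
Substitute:
  nu = -(-0.0004063) / 0.00122
  nu = 0.333
Final answer: nu = 0.333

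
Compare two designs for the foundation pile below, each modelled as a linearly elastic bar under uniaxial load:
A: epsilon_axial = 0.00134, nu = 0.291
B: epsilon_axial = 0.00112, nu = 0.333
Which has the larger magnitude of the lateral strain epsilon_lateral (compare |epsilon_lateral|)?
Model: a linearly elastic bar under uniaxial load, so epsilon_lateral = -nu·epsilon_axial (SI units).
  A: epsilon_lateral = -(0.291 × 0.00134) = -0.0003899
  B: epsilon_lateral = -(0.333 × 0.00112) = -0.000373
|epsilon_lateral|: A = 0.0003899, B = 0.000373, so A is larger in magnitude.
Final answer: A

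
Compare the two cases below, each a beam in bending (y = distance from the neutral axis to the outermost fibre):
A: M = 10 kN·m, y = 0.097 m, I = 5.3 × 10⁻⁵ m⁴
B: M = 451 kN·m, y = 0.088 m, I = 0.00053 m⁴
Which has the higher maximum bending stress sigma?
Model: a beam in bending (y = distance from the neutral axis to the outermost fibre), so sigma = (M·y) / I (SI units).
  A: sigma = (10000 × 0.097) / (5.3 × 10⁻⁵) = 1.83 × 10⁷ Pa = 18.3 MPa
  B: sigma = (451000 × 0.088) / 0.00053 = 7.488 × 10⁷ Pa = 74.88 MPa
74.88 MPa > 18.3 MPa, so B is larger.
Final answer: B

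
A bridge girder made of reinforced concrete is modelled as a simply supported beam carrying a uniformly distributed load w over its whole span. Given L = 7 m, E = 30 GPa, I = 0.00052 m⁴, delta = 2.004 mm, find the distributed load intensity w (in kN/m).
Model: a simply supported beam carrying a uniformly distributed load w over its whole span, so delta = (5·w·L^4) / (384·E·I).
Solve for w: w = (384·delta·E·I) / (5·L^4).
Convert to SI units:
  E = 30 GPa = 3 × 10¹⁰ Pa
  delta = 2.004 mm = 0.002004 m
Substitute:
  w = (384 × 0.002004 × (3 × 10¹⁰) × 0.00052) / (5 × 7^4)
  w = 1000 N/m
Convert: w = 1000 N/m = 1 kN/m
Final answer: w = 1 kN/m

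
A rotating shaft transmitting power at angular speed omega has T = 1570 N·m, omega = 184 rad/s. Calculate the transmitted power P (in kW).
Model: a rotating shaft transmitting power at angular speed omega, so P = T·omega.
Substitute:
  P = 1570 × 184
  P = 288900 W
Convert: P = 288900 W = 288.9 kW
Final answer: P = 288.9 kW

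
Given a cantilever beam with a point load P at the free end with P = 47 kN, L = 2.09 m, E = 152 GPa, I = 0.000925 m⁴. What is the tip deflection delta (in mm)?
Model: a cantilever beam with a point load P at the free end, so delta = (P·L^3) / (3·E·I).
Convert to SI units:
  P = 47 kN = 47000 N
  E = 152 GPa = 1.52 × 10¹¹ Pa
Substitute:
  delta = (47000 × 2.09^3) / (3 × (1.52 × 10¹¹) × 0.000925)
  delta = 0.001017 m
Convert: delta = 0.001017 m = 1.017 mm
Final answer: delta = 1.017 mm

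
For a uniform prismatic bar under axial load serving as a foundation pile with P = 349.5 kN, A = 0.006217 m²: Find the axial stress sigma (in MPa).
Model: a uniform prismatic bar under axial load, so sigma = P / A.
Convert to SI units:
  P = 349.5 kN = 349500 N
Substitute:
  sigma = 349500 / 0.006217
  sigma = 5.622 × 10⁷ Pa
Convert: sigma = 5.622 × 10⁷ Pa = 56.22 MPa
Final answer: sigma = 56.22 MPa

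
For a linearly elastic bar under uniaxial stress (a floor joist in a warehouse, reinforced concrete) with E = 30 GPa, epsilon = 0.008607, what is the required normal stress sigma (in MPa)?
Model: a linearly elastic bar under uniaxial stress, so epsilon = sigma / E.
Solve for sigma: sigma = epsilon·E.
Convert to SI units:
  E = 30 GPa = 3 × 10¹⁰ Pa
Substitute:
  sigma = 0.008607 × (3 × 10¹⁰)
  sigma = 2.582 × 10⁸ Pa
Convert: sigma = 2.582 × 10⁸ Pa = 258.2 MPa
Final answer: sigma = 258.2 MPa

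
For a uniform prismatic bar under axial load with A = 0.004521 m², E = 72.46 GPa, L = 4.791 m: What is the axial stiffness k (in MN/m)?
Model: a uniform prismatic bar under axial load, so k = (A·E) / L.
Convert to SI units:
  E = 72.46 GPa = 7.246 × 10¹⁰ Pa
Substitute:
  k = (0.004521 × (7.246 × 10¹⁰)) / 4.791
  k = 6.838 × 10⁷ N/m
Convert: k = 6.838 × 10⁷ N/m = 68.38 MN/m
Final answer: k = 68.38 MN/m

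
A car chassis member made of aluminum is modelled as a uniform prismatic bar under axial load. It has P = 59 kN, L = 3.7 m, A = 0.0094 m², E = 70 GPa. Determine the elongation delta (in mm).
Model: a uniform prismatic bar under axial load, so delta = (P·L) / (A·E).
Convert to SI units:
  P = 59 kN = 59000 N
  E = 70 GPa = 7 × 10¹⁰ Pa
Substitute:
  delta = (59000 × 3.7) / (0.0094 × (7 × 10¹⁰))
  delta = 0.0003318 m
Convert: delta = 0.0003318 m = 0.3318 mm
Final answer: delta = 0.3318 mm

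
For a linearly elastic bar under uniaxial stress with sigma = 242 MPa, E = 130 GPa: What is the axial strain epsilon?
Model: a linearly elastic bar under uniaxial stress, so epsilon = sigma / E.
Convert to SI units:
  sigma = 242 MPa = 2.42 × 10⁸ Pa
  E = 130 GPa = 1.3 × 10¹¹ Pa
Substitute:
  epsilon = (2.42 × 10⁸) / (1.3 × 10¹¹)
  epsilon = 0.001862
Final answer: epsilon = 0.001862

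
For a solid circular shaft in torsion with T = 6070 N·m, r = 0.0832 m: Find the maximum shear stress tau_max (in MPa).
Model: a solid circular shaft in torsion, so tau_max = (2·T) / (π·r^3).
Substitute:
  tau_max = (2 × 6070) / (π × 0.0832^3)
  tau_max = 6.71 × 10⁶ Pa
Convert: tau_max = 6.71 × 10⁶ Pa = 6.71 MPa
Final answer: tau_max = 6.71 MPa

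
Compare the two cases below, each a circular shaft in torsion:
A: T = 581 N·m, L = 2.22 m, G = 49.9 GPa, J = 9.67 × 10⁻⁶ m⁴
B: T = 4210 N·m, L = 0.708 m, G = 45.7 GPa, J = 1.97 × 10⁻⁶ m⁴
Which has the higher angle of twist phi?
Model: a circular shaft in torsion, so phi = (T·L) / (G·J) (SI units).
  A: phi = (581 × 2.22) / ((4.99 × 10¹⁰) × (9.67 × 10⁻⁶)) = 0.002673 rad = 0.1532°
  B: phi = (4210 × 0.708) / ((4.57 × 10¹⁰) × (1.97 × 10⁻⁶)) = 0.03311 rad = 1.897°
1.897° > 0.1532°, so B is larger.
Final answer: B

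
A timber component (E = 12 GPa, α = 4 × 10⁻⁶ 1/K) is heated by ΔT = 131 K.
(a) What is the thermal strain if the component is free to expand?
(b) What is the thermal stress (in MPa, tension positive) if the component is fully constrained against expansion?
(a) Free thermal strain ε_th = α·ΔT = (4 × 10⁻⁶) × 131 = 0.000524
(b) Fully constrained, the expansion is suppressed, so σ = -E·α·ΔT. Convert E = 12 GPa = 1.2 × 10¹⁰ Pa.
  σ = -(1.2 × 10¹⁰) × (4 × 10⁻⁶) × 131 = -6.288 × 10⁶ Pa = -6.288 MPa (compressive)
Final answer: (a) ε_th = 0.000524, (b) σ = -6.288 MPa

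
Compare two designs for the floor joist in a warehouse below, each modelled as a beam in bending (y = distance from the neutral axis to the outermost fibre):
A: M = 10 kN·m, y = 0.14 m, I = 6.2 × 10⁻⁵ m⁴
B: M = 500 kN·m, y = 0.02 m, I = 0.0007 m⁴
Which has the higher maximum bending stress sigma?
Model: a beam in bending (y = distance from the neutral axis to the outermost fibre), so sigma = (M·y) / I (SI units).
  A: sigma = (10000 × 0.14) / (6.2 × 10⁻⁵) = 2.258 × 10⁷ Pa = 22.58 MPa
  B: sigma = (500000 × 0.02) / 0.0007 = 1.429 × 10⁷ Pa = 14.29 MPa
22.58 MPa > 14.29 MPa, so A is larger.
Final answer: A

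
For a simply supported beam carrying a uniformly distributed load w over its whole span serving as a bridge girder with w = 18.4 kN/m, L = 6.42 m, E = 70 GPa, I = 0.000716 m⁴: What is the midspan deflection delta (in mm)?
Model: a simply supported beam carrying a uniformly distributed load w over its whole span, so delta = (5·w·L^4) / (384·E·I).
Convert to SI units:
  w = 18.4 kN/m = 18400 N/m
  E = 70 GPa = 7 × 10¹⁰ Pa
Substitute:
  delta = (5 × 18400 × 6.42^4) / (384 × (7 × 10¹⁰) × 0.000716)
  delta = 0.008121 m
Convert: delta = 0.008121 m = 8.121 mm
Final answer: delta = 8.121 mm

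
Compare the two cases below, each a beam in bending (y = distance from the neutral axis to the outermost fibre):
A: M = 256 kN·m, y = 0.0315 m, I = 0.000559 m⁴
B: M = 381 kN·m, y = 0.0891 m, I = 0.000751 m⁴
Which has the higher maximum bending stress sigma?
Model: a beam in bending (y = distance from the neutral axis to the outermost fibre), so sigma = (M·y) / I (SI units).
  A: sigma = (256000 × 0.0315) / 0.000559 = 1.443 × 10⁷ Pa = 14.43 MPa
  B: sigma = (381000 × 0.0891) / 0.000751 = 4.52 × 10⁷ Pa = 45.2 MPa
45.2 MPa > 14.43 MPa, so B is larger.
Final answer: B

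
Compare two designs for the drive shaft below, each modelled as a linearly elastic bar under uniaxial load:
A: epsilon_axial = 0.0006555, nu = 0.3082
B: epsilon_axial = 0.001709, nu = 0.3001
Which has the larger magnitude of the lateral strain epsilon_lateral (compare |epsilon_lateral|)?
Model: a linearly elastic bar under uniaxial load, so epsilon_lateral = -nu·epsilon_axial (SI units).
  A: epsilon_lateral = -(0.3082 × 0.0006555) = -0.000202
  B: epsilon_lateral = -(0.3001 × 0.001709) = -0.0005129
|epsilon_lateral|: A = 0.000202, B = 0.0005129, so B is larger in magnitude.
Final answer: B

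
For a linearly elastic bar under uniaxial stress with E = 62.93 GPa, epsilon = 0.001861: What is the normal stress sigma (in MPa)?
Model: a linearly elastic bar under uniaxial stress, so sigma = E·epsilon.
Convert to SI units:
  E = 62.93 GPa = 6.293 × 10¹⁰ Pa
Substitute:
  sigma = (6.293 × 10¹⁰) × 0.001861
  sigma = 1.171 × 10⁸ Pa
Convert: sigma = 1.171 × 10⁸ Pa = 117.1 MPa
Final answer: sigma = 117.1 MPa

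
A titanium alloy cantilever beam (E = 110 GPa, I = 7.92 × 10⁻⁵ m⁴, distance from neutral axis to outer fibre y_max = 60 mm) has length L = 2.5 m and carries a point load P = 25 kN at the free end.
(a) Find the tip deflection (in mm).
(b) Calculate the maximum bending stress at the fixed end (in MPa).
(a) Tip deflection of a cantilever with an end point load: δ = P·L^3 / (3·E·I). Convert P = 25 kN = 25000 N, E = 110 GPa = 1.1 × 10¹¹ Pa.
  δ = (25000 × 2.5^3) / (3 × (1.1 × 10¹¹) × (7.92 × 10⁻⁵)) = 0.01495 m = 14.95 mm
(b) Maximum bending moment at the fixed end: M = P·L = 25000 × 2.5 = 62500 N·m. Convert y_max = 60 mm = 0.06 m.
  σ = M·y_max / I = (62500 × 0.06) / (7.92 × 10⁻⁵) = 4.735 × 10⁷ Pa = 47.35 MPa
Final answer: (a) δ = 14.95 mm, (b) σ = 47.35 MPa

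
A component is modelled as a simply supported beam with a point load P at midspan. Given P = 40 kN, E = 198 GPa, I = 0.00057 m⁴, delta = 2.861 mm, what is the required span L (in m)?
Model: a simply supported beam with a point load P at midspan, so delta = (P·L^3) / (48·E·I).
Solve for L: L = ((48·delta·E·I) / P)^(1/3).
Convert to SI units:
  P = 40 kN = 40000 N
  E = 198 GPa = 1.98 × 10¹¹ Pa
  delta = 2.861 mm = 0.002861 m
Substitute:
  L = ((48 × 0.002861 × (1.98 × 10¹¹) × 0.00057) / 40000)^(1/3)
  L = 7.29 m
Final answer: L = 7.29 m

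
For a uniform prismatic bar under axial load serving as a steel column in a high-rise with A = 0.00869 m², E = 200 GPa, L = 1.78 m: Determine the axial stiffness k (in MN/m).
Model: a uniform prismatic bar under axial load, so k = (A·E) / L.
Convert to SI units:
  E = 200 GPa = 2 × 10¹¹ Pa
Substitute:
  k = (0.00869 × (2 × 10¹¹)) / 1.78
  k = 9.764 × 10⁸ N/m
Convert: k = 9.764 × 10⁸ N/m = 976.4 MN/m
Final answer: k = 976.4 MN/m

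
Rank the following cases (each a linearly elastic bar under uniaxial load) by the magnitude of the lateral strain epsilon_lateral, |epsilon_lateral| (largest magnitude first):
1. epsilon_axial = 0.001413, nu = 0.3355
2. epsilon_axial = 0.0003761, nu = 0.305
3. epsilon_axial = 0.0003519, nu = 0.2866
Model: a linearly elastic bar under uniaxial load, so epsilon_lateral = -nu·epsilon_axial (SI units).
  Case 1: epsilon_lateral = -(0.3355 × 0.001413) = -0.0004741
  Case 2: epsilon_lateral = -(0.305 × 0.0003761) = -0.0001147
  Case 3: epsilon_lateral = -(0.2866 × 0.0003519) = -0.0001009
Ordering by |epsilon_lateral|: 0.0004741 (case 1) > 0.0001147 (case 2) > 0.0001009 (case 3)
Final answer: 1, 2, 3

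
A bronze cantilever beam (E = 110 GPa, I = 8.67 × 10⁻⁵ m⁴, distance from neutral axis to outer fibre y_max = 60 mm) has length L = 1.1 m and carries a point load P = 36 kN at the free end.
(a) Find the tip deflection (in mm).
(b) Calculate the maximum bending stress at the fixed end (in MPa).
(a) Tip deflection of a cantilever with an end point load: δ = P·L^3 / (3·E·I). Convert P = 36 kN = 36000 N, E = 110 GPa = 1.1 × 10¹¹ Pa.
  δ = (36000 × 1.1^3) / (3 × (1.1 × 10¹¹) × (8.67 × 10⁻⁵)) = 0.001675 m = 1.675 mm
(b) Maximum bending moment at the fixed end: M = P·L = 36000 × 1.1 = 39600 N·m. Convert y_max = 60 mm = 0.06 m.
  σ = M·y_max / I = (39600 × 0.06) / (8.67 × 10⁻⁵) = 2.74 × 10⁷ Pa = 27.4 MPa
Final answer: (a) δ = 1.675 mm, (b) σ = 27.4 MPa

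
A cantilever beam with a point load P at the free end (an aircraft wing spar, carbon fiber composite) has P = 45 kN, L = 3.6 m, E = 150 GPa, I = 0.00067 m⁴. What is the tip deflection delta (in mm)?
Model: a cantilever beam with a point load P at the free end, so delta = (P·L^3) / (3·E·I).
Convert to SI units:
  P = 45 kN = 45000 N
  E = 150 GPa = 1.5 × 10¹¹ Pa
Substitute:
  delta = (45000 × 3.6^3) / (3 × (1.5 × 10¹¹) × 0.00067)
  delta = 0.006964 m
Convert: delta = 0.006964 m = 6.964 mm
Final answer: delta = 6.964 mm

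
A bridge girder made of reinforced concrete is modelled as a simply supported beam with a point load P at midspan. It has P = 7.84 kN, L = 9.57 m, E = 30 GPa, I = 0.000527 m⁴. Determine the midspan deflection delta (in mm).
Model: a simply supported beam with a point load P at midspan, so delta = (P·L^3) / (48·E·I).
Convert to SI units:
  P = 7.84 kN = 7840 N
  E = 30 GPa = 3 × 10¹⁰ Pa
Substitute:
  delta = (7840 × 9.57^3) / (48 × (3 × 10¹⁰) × 0.000527)
  delta = 0.009055 m
Convert: delta = 0.009055 m = 9.055 mm
Final answer: delta = 9.055 mm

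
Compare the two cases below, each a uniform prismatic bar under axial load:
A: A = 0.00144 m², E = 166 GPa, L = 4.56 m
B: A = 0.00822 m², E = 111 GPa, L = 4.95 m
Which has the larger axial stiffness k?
Model: a uniform prismatic bar under axial load, so k = (A·E) / L (SI units).
  A: k = (0.00144 × (1.66 × 10¹¹)) / 4.56 = 5.242 × 10⁷ N/m = 52.42 MN/m
  B: k = (0.00822 × (1.11 × 10¹¹)) / 4.95 = 1.843 × 10⁸ N/m = 184.3 MN/m
184.3 MN/m > 52.42 MN/m, so B is larger.
Final answer: B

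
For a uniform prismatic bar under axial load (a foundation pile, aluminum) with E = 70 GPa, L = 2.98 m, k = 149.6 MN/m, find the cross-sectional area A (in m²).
Model: a uniform prismatic bar under axial load, so k = (A·E) / L.
Solve for A: A = (k·L) / E.
Convert to SI units:
  E = 70 GPa = 7 × 10¹⁰ Pa
  k = 149.6 MN/m = 1.496 × 10⁸ N/m
Substitute:
  A = ((1.496 × 10⁸) × 2.98) / (7 × 10¹⁰)
  A = 0.006369 m²
Final answer: A = 0.006369 m²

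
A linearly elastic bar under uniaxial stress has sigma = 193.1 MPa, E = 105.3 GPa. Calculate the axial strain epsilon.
Model: a linearly elastic bar under uniaxial stress, so epsilon = sigma / E.
Convert to SI units:
  sigma = 193.1 MPa = 1.931 × 10⁸ Pa
  E = 105.3 GPa = 1.053 × 10¹¹ Pa
Substitute:
  epsilon = (1.931 × 10⁸) / (1.053 × 10¹¹)
  epsilon = 0.001834
Final answer: epsilon = 0.001834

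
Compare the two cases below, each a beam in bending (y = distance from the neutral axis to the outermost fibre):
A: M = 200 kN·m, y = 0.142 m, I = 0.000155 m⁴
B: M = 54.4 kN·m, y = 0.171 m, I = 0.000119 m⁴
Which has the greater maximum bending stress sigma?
Model: a beam in bending (y = distance from the neutral axis to the outermost fibre), so sigma = (M·y) / I (SI units).
  A: sigma = (200000 × 0.142) / 0.000155 = 1.832 × 10⁸ Pa = 183.2 MPa
  B: sigma = (54400 × 0.171) / 0.000119 = 7.817 × 10⁷ Pa = 78.17 MPa
183.2 MPa > 78.17 MPa, so A is larger.
Final answer: A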